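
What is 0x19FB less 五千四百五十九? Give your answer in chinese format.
Convert 0x19FB (hexadecimal) → 1×4096 + 9×256 + 15×16 + 11 = 6651 (decimal)
Convert 五千四百五十九 (Chinese numeral) → 5×1000 + 4×100 + 5×10 + 9 = 5459 (decimal)
Compute 6651 - 5459 = 1192
Convert 1192 (decimal) → 1192 = 1×1000 + 1×100 + 9×10 + 2 → 一千一百九十二 (Chinese numeral)
一千一百九十二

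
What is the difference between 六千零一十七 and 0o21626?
Convert 六千零一十七 (Chinese numeral) → 6×1000 + 1×10 + 7 = 6017 (decimal)
Convert 0o21626 (octal) → 2×4096 + 1×512 + 6×64 + 2×8 + 6 = 9110 (decimal)
Difference: |6017 - 9110| = 3093
3093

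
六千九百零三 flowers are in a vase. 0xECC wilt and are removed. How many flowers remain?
Convert 六千九百零三 (Chinese numeral) → 6×1000 + 9×100 + 3 = 6903 (decimal)
Convert 0xECC (hexadecimal) → 14×256 + 12×16 + 12 = 3788 (decimal)
Compute 6903 - 3788 = 3115
3115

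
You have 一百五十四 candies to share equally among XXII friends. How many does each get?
Convert 一百五十四 (Chinese numeral) → 1×100 + 5×10 + 4 = 154 (decimal)
Convert XXII (Roman numeral) → 10 + 10 + 1 + 1 = 22 (decimal)
Compute 154 ÷ 22 = 7
7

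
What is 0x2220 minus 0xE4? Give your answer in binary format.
Convert 0x2220 (hexadecimal) → 2×4096 + 2×256 + 2×16 = 8736 (decimal)
Convert 0xE4 (hexadecimal) → 14×16 + 4 = 228 (decimal)
Compute 8736 - 228 = 8508
Convert 8508 (decimal) → 8508 = 8192 + 256 + 32 + 16 + 8 + 4 → 0b10000100111100 (binary)
0b10000100111100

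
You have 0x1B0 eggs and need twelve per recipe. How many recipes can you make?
Convert 0x1B0 (hexadecimal) → 1×256 + 11×16 = 432 (decimal)
Convert twelve (English words) → 12 (decimal)
Compute 432 ÷ 12 = 36
36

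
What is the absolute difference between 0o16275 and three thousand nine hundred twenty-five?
Convert 0o16275 (octal) → 1×4096 + 6×512 + 2×64 + 7×8 + 5 = 7357 (decimal)
Convert three thousand nine hundred twenty-five (English words) → 3×1000 + 9×100 + 25 = 3925 (decimal)
Compute |7357 - 3925| = 3432
3432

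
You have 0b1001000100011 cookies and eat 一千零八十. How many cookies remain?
Convert 0b1001000100011 (binary) → 4096 + 512 + 32 + 2 + 1 = 4643 (decimal)
Convert 一千零八十 (Chinese numeral) → 1×1000 + 8×10 = 1080 (decimal)
Compute 4643 - 1080 = 3563
3563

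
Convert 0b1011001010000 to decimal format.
Convert 0b1011001010000 (binary) → 4096 + 1024 + 512 + 64 + 16 = 5712 (decimal)
5712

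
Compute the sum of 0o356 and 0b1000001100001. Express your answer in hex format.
Convert 0o356 (octal) → 3×64 + 5×8 + 6 = 238 (decimal)
Convert 0b1000001100001 (binary) → 4096 + 64 + 32 + 1 = 4193 (decimal)
Compute 238 + 4193 = 4431
Convert 4431 (decimal) → 4431 = 1×4096 + 1×256 + 4×16 + 15 → 0x114F (hexadecimal)
0x114F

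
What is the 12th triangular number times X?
Convert the 12th triangular number (triangular index) → 12×13/2 = 78 (decimal)
Convert X (Roman numeral) → 10 (decimal)
Compute 78 × 10 = 780
780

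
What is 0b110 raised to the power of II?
Convert 0b110 (binary) → 4 + 2 = 6 (decimal)
Convert II (Roman numeral) → 1 + 1 = 2 (decimal)
Compute 6 ^ 2 = 36
36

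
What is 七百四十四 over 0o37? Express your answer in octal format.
Convert 七百四十四 (Chinese numeral) → 7×100 + 4×10 + 4 = 744 (decimal)
Convert 0o37 (octal) → 3×8 + 7 = 31 (decimal)
Compute 744 ÷ 31 = 24
Convert 24 (decimal) → 24 = 3×8 → 0o30 (octal)
0o30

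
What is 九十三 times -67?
Convert 九十三 (Chinese numeral) → 9×10 + 3 = 93 (decimal)
Compute 93 × -67 = -6231
-6231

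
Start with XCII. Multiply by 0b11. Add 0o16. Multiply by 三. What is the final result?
Convert XCII (Roman numeral) → 90 + 1 + 1 = 92 (decimal)
Start: 92
Convert 0b11 (binary) → 2 + 1 = 3 (decimal)
92 × 3 = 276
Convert 0o16 (octal) → 1×8 + 6 = 14 (decimal)
276 + 14 = 290
Convert 三 (Chinese numeral) → 3 (decimal)
290 × 3 = 870
870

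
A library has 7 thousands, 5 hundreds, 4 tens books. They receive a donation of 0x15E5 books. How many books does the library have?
Convert 7 thousands, 5 hundreds, 4 tens (place-value notation) → 7×1000 + 5×100 + 4×10 = 7540 (decimal)
Convert 0x15E5 (hexadecimal) → 1×4096 + 5×256 + 14×16 + 5 = 5605 (decimal)
Compute 7540 + 5605 = 13145
13145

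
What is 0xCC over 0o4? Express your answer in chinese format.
Convert 0xCC (hexadecimal) → 12×16 + 12 = 204 (decimal)
Convert 0o4 (octal) → 4 (decimal)
Compute 204 ÷ 4 = 51
Convert 51 (decimal) → 51 = 5×10 + 1 → 五十一 (Chinese numeral)
五十一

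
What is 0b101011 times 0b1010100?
Convert 0b101011 (binary) → 32 + 8 + 2 + 1 = 43 (decimal)
Convert 0b1010100 (binary) → 64 + 16 + 4 = 84 (decimal)
Compute 43 × 84 = 3612
3612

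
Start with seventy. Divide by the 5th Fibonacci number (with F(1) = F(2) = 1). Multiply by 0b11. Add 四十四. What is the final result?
Convert seventy (English words) → 70 (decimal)
Start: 70
Convert the 5th Fibonacci number (with F(1) = F(2) = 1) (Fibonacci index) → 1, 1, 2, 3, 5 → 5 (decimal)
70 ÷ 5 = 14
Convert 0b11 (binary) → 2 + 1 = 3 (decimal)
14 × 3 = 42
Convert 四十四 (Chinese numeral) → 4×10 + 4 = 44 (decimal)
42 + 44 = 86
86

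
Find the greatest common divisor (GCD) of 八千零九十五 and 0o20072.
Convert 八千零九十五 (Chinese numeral) → 8×1000 + 9×10 + 5 = 8095 (decimal)
Convert 0o20072 (octal) → 2×4096 + 7×8 + 2 = 8250 (decimal)
Compute gcd(8095, 8250) = 5
5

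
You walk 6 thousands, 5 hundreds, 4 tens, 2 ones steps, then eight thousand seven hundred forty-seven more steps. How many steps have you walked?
Convert 6 thousands, 5 hundreds, 4 tens, 2 ones (place-value notation) → 6×1000 + 5×100 + 4×10 + 2 = 6542 (decimal)
Convert eight thousand seven hundred forty-seven (English words) → 8×1000 + 7×100 + 47 = 8747 (decimal)
Compute 6542 + 8747 = 15289
15289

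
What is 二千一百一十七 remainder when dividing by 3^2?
Convert 二千一百一十七 (Chinese numeral) → 2×1000 + 1×100 + 1×10 + 7 = 2117 (decimal)
Convert 3^2 (power) → 9 (decimal)
Compute 2117 mod 9 = 2
2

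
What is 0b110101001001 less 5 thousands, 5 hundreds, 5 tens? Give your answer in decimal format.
Convert 0b110101001001 (binary) → 2048 + 1024 + 256 + 64 + 8 + 1 = 3401 (decimal)
Convert 5 thousands, 5 hundreds, 5 tens (place-value notation) → 5×1000 + 5×100 + 5×10 = 5550 (decimal)
Compute 3401 - 5550 = -2149
-2149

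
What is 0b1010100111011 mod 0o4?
Convert 0b1010100111011 (binary) → 4096 + 1024 + 256 + 32 + 16 + 8 + 2 + 1 = 5435 (decimal)
Convert 0o4 (octal) → 4 (decimal)
Compute 5435 mod 4 = 3
3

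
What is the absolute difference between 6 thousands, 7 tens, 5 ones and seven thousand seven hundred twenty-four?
Convert 6 thousands, 7 tens, 5 ones (place-value notation) → 6×1000 + 7×10 + 5 = 6075 (decimal)
Convert seven thousand seven hundred twenty-four (English words) → 7×1000 + 7×100 + 24 = 7724 (decimal)
Compute |6075 - 7724| = 1649
1649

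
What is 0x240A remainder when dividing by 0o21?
Convert 0x240A (hexadecimal) → 2×4096 + 4×256 + 10 = 9226 (decimal)
Convert 0o21 (octal) → 2×8 + 1 = 17 (decimal)
Compute 9226 mod 17 = 12
12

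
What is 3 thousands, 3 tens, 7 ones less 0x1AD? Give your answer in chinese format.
Convert 3 thousands, 3 tens, 7 ones (place-value notation) → 3×1000 + 3×10 + 7 = 3037 (decimal)
Convert 0x1AD (hexadecimal) → 1×256 + 10×16 + 13 = 429 (decimal)
Compute 3037 - 429 = 2608
Convert 2608 (decimal) → 2608 = 2×1000 + 6×100 + 8 → 二千六百零八 (Chinese numeral)
二千六百零八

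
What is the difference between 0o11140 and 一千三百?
Convert 0o11140 (octal) → 1×4096 + 1×512 + 1×64 + 4×8 = 4704 (decimal)
Convert 一千三百 (Chinese numeral) → 1×1000 + 3×100 = 1300 (decimal)
Difference: |4704 - 1300| = 3404
3404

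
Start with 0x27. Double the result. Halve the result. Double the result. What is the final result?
Convert 0x27 (hexadecimal) → 2×16 + 7 = 39 (decimal)
Start: 39
39 × 2 = 78
78 ÷ 2 = 39
39 × 2 = 78
78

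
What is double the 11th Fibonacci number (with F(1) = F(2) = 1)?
The 11th Fibonacci number (with F(1) = F(2) = 1): 1, 1, 2, 3, 5, 8, 13, 21, 34, 55, 89 → 89
Compute 89 × 2 = 178
178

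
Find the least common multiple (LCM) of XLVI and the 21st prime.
Convert XLVI (Roman numeral) → 40 + 5 + 1 = 46 (decimal)
Convert the 21st prime (prime index) → 73 (decimal)
Compute lcm(46, 73) = 3358
3358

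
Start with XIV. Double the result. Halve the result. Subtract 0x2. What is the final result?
Convert XIV (Roman numeral) → 10 + 4 = 14 (decimal)
Start: 14
14 × 2 = 28
28 ÷ 2 = 14
Convert 0x2 (hexadecimal) → 2 (decimal)
14 - 2 = 12
12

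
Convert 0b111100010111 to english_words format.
Convert 0b111100010111 (binary) → 2048 + 1024 + 512 + 256 + 16 + 4 + 2 + 1 = 3863 (decimal)
Convert 3863 (decimal) → 3863 = 3×1000 + 8×100 + 63 → three thousand eight hundred sixty-three (English words)
three thousand eight hundred sixty-three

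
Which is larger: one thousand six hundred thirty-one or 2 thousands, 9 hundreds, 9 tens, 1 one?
Convert one thousand six hundred thirty-one (English words) → 1×1000 + 6×100 + 31 = 1631 (decimal)
Convert 2 thousands, 9 hundreds, 9 tens, 1 one (place-value notation) → 2×1000 + 9×100 + 9×10 + 1 = 2991 (decimal)
Compare 1631 vs 2991: larger = 2991
2991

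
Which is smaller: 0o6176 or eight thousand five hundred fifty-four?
Convert 0o6176 (octal) → 6×512 + 1×64 + 7×8 + 6 = 3198 (decimal)
Convert eight thousand five hundred fifty-four (English words) → 8×1000 + 5×100 + 54 = 8554 (decimal)
Compare 3198 vs 8554: smaller = 3198
3198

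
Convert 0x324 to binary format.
Convert 0x324 (hexadecimal) → 3×256 + 2×16 + 4 = 804 (decimal)
Convert 804 (decimal) → 804 = 512 + 256 + 32 + 4 → 0b1100100100 (binary)
0b1100100100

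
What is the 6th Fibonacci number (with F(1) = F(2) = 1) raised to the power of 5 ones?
Convert the 6th Fibonacci number (with F(1) = F(2) = 1) (Fibonacci index) → 1, 1, 2, 3, 5, 8 → 8 (decimal)
Convert 5 ones (place-value notation) → 5 (decimal)
Compute 8 ^ 5 = 32768
32768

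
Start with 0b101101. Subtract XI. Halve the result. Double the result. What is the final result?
Convert 0b101101 (binary) → 32 + 8 + 4 + 1 = 45 (decimal)
Start: 45
Convert XI (Roman numeral) → 10 + 1 = 11 (decimal)
45 - 11 = 34
34 ÷ 2 = 17
17 × 2 = 34
34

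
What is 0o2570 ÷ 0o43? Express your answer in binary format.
Convert 0o2570 (octal) → 2×512 + 5×64 + 7×8 = 1400 (decimal)
Convert 0o43 (octal) → 4×8 + 3 = 35 (decimal)
Compute 1400 ÷ 35 = 40
Convert 40 (decimal) → 40 = 32 + 8 → 0b101000 (binary)
0b101000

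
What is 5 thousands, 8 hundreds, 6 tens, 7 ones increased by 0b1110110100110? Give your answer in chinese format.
Convert 5 thousands, 8 hundreds, 6 tens, 7 ones (place-value notation) → 5×1000 + 8×100 + 6×10 + 7 = 5867 (decimal)
Convert 0b1110110100110 (binary) → 4096 + 2048 + 1024 + 256 + 128 + 32 + 4 + 2 = 7590 (decimal)
Compute 5867 + 7590 = 13457
Convert 13457 (decimal) → 13457 = 1×10000 + 3×1000 + 4×100 + 5×10 + 7 → 一万三千四百五十七 (Chinese numeral)
一万三千四百五十七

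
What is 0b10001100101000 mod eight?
Convert 0b10001100101000 (binary) → 8192 + 512 + 256 + 32 + 8 = 9000 (decimal)
Convert eight (English words) → 8 (decimal)
Compute 9000 mod 8 = 0
0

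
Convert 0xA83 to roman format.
Convert 0xA83 (hexadecimal) → 10×256 + 8×16 + 3 = 2691 (decimal)
Convert 2691 (decimal) → 2691 = 1000 + 1000 + 500 + 100 + 90 + 1 → MMDCXCI (Roman numeral)
MMDCXCI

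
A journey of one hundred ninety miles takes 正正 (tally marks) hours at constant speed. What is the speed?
Convert one hundred ninety (English words) → 1×100 + 90 = 190 (decimal)
Convert 正正 (tally marks) → 5 + 5 = 10 (decimal)
Compute 190 ÷ 10 = 19
19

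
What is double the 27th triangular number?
The 27th triangular number = 27×28/2 = 378
Compute 378 × 2 = 756
756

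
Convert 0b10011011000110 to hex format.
Convert 0b10011011000110 (binary) → 8192 + 1024 + 512 + 128 + 64 + 4 + 2 = 9926 (decimal)
Convert 9926 (decimal) → 9926 = 2×4096 + 6×256 + 12×16 + 6 → 0x26C6 (hexadecimal)
0x26C6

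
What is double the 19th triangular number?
The 19th triangular number = 19×20/2 = 190
Compute 190 × 2 = 380
380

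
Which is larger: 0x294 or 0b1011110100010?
Convert 0x294 (hexadecimal) → 2×256 + 9×16 + 4 = 660 (decimal)
Convert 0b1011110100010 (binary) → 4096 + 1024 + 512 + 256 + 128 + 32 + 2 = 6050 (decimal)
Compare 660 vs 6050: larger = 6050
6050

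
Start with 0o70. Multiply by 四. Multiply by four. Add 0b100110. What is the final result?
Convert 0o70 (octal) → 7×8 = 56 (decimal)
Start: 56
Convert 四 (Chinese numeral) → 4 (decimal)
56 × 4 = 224
Convert four (English words) → 4 (decimal)
224 × 4 = 896
Convert 0b100110 (binary) → 32 + 4 + 2 = 38 (decimal)
896 + 38 = 934
934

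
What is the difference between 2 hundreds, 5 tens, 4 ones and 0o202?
Convert 2 hundreds, 5 tens, 4 ones (place-value notation) → 2×100 + 5×10 + 4 = 254 (decimal)
Convert 0o202 (octal) → 2×64 + 2 = 130 (decimal)
Difference: |254 - 130| = 124
124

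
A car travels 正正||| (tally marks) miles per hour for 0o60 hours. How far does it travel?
Convert 正正||| (tally marks) → 5 + 5 + 3 = 13 (decimal)
Convert 0o60 (octal) → 6×8 = 48 (decimal)
Compute 13 × 48 = 624
624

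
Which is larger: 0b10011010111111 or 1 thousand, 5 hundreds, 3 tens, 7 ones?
Convert 0b10011010111111 (binary) → 8192 + 1024 + 512 + 128 + 32 + 16 + 8 + 4 + 2 + 1 = 9919 (decimal)
Convert 1 thousand, 5 hundreds, 3 tens, 7 ones (place-value notation) → 1×1000 + 5×100 + 3×10 + 7 = 1537 (decimal)
Compare 9919 vs 1537: larger = 9919
9919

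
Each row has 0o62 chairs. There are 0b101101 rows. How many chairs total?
Convert 0o62 (octal) → 6×8 + 2 = 50 (decimal)
Convert 0b101101 (binary) → 32 + 8 + 4 + 1 = 45 (decimal)
Compute 50 × 45 = 2250
2250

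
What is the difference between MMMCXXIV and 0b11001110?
Convert MMMCXXIV (Roman numeral) → 1000 + 1000 + 1000 + 100 + 10 + 10 + 4 = 3124 (decimal)
Convert 0b11001110 (binary) → 128 + 64 + 8 + 4 + 2 = 206 (decimal)
Difference: |3124 - 206| = 2918
2918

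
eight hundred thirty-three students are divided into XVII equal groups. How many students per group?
Convert eight hundred thirty-three (English words) → 8×100 + 33 = 833 (decimal)
Convert XVII (Roman numeral) → 10 + 5 + 1 + 1 = 17 (decimal)
Compute 833 ÷ 17 = 49
49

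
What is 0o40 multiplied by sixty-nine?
Convert 0o40 (octal) → 4×8 = 32 (decimal)
Convert sixty-nine (English words) → 69 (decimal)
Compute 32 × 69 = 2208
2208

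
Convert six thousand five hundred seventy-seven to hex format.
Convert six thousand five hundred seventy-seven (English words) → 6×1000 + 5×100 + 77 = 6577 (decimal)
Convert 6577 (decimal) → 6577 = 1×4096 + 9×256 + 11×16 + 1 → 0x19B1 (hexadecimal)
0x19B1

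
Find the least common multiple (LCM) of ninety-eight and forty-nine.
Convert ninety-eight (English words) → 98 (decimal)
Convert forty-nine (English words) → 49 (decimal)
Compute lcm(98, 49) = 98
98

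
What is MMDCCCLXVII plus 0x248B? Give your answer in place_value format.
Convert MMDCCCLXVII (Roman numeral) → 1000 + 1000 + 500 + 100 + 100 + 100 + 50 + 10 + 5 + 1 + 1 = 2867 (decimal)
Convert 0x248B (hexadecimal) → 2×4096 + 4×256 + 8×16 + 11 = 9355 (decimal)
Compute 2867 + 9355 = 12222
Convert 12222 (decimal) → 12222 = 12×1000 + 2×100 + 2×10 + 2 → 12 thousands, 2 hundreds, 2 tens, 2 ones (place-value notation)
12 thousands, 2 hundreds, 2 tens, 2 ones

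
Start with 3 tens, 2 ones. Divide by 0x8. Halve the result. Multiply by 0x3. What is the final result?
Convert 3 tens, 2 ones (place-value notation) → 3×10 + 2 = 32 (decimal)
Start: 32
Convert 0x8 (hexadecimal) → 8 (decimal)
32 ÷ 8 = 4
4 ÷ 2 = 2
Convert 0x3 (hexadecimal) → 3 (decimal)
2 × 3 = 6
6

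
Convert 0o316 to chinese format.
Convert 0o316 (octal) → 3×64 + 1×8 + 6 = 206 (decimal)
Convert 206 (decimal) → 206 = 2×100 + 6 → 二百零六 (Chinese numeral)
二百零六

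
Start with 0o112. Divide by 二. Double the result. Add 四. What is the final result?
Convert 0o112 (octal) → 1×64 + 1×8 + 2 = 74 (decimal)
Start: 74
Convert 二 (Chinese numeral) → 2 (decimal)
74 ÷ 2 = 37
37 × 2 = 74
Convert 四 (Chinese numeral) → 4 (decimal)
74 + 4 = 78
78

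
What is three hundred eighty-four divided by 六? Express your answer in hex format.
Convert three hundred eighty-four (English words) → 3×100 + 84 = 384 (decimal)
Convert 六 (Chinese numeral) → 6 (decimal)
Compute 384 ÷ 6 = 64
Convert 64 (decimal) → 64 = 4×16 → 0x40 (hexadecimal)
0x40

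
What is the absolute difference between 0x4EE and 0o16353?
Convert 0x4EE (hexadecimal) → 4×256 + 14×16 + 14 = 1262 (decimal)
Convert 0o16353 (octal) → 1×4096 + 6×512 + 3×64 + 5×8 + 3 = 7403 (decimal)
Compute |1262 - 7403| = 6141
6141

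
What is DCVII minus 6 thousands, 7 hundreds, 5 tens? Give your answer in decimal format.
Convert DCVII (Roman numeral) → 500 + 100 + 5 + 1 + 1 = 607 (decimal)
Convert 6 thousands, 7 hundreds, 5 tens (place-value notation) → 6×1000 + 7×100 + 5×10 = 6750 (decimal)
Compute 607 - 6750 = -6143
-6143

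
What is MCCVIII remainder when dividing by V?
Convert MCCVIII (Roman numeral) → 1000 + 100 + 100 + 5 + 1 + 1 + 1 = 1208 (decimal)
Convert V (Roman numeral) → 5 (decimal)
Compute 1208 mod 5 = 3
3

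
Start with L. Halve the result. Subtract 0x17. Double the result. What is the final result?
Convert L (Roman numeral) → 50 (decimal)
Start: 50
50 ÷ 2 = 25
Convert 0x17 (hexadecimal) → 1×16 + 7 = 23 (decimal)
25 - 23 = 2
2 × 2 = 4
4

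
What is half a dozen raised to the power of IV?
Convert half a dozen (colloquial) → 6 (decimal)
Convert IV (Roman numeral) → 4 (decimal)
Compute 6 ^ 4 = 1296
1296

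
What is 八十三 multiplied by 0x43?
Convert 八十三 (Chinese numeral) → 8×10 + 3 = 83 (decimal)
Convert 0x43 (hexadecimal) → 4×16 + 3 = 67 (decimal)
Compute 83 × 67 = 5561
5561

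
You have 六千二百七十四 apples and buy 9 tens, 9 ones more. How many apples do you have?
Convert 六千二百七十四 (Chinese numeral) → 6×1000 + 2×100 + 7×10 + 4 = 6274 (decimal)
Convert 9 tens, 9 ones (place-value notation) → 9×10 + 9 = 99 (decimal)
Compute 6274 + 99 = 6373
6373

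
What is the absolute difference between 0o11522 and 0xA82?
Convert 0o11522 (octal) → 1×4096 + 1×512 + 5×64 + 2×8 + 2 = 4946 (decimal)
Convert 0xA82 (hexadecimal) → 10×256 + 8×16 + 2 = 2690 (decimal)
Compute |4946 - 2690| = 2256
2256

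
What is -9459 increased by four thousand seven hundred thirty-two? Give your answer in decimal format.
Convert four thousand seven hundred thirty-two (English words) → 4×1000 + 7×100 + 32 = 4732 (decimal)
Compute -9459 + 4732 = -4727
-4727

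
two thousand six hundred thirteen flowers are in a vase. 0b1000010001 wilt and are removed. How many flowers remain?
Convert two thousand six hundred thirteen (English words) → 2×1000 + 6×100 + 13 = 2613 (decimal)
Convert 0b1000010001 (binary) → 512 + 16 + 1 = 529 (decimal)
Compute 2613 - 529 = 2084
2084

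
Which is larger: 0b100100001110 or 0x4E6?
Convert 0b100100001110 (binary) → 2048 + 256 + 8 + 4 + 2 = 2318 (decimal)
Convert 0x4E6 (hexadecimal) → 4×256 + 14×16 + 6 = 1254 (decimal)
Compare 2318 vs 1254: larger = 2318
2318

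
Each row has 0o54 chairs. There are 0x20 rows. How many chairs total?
Convert 0o54 (octal) → 5×8 + 4 = 44 (decimal)
Convert 0x20 (hexadecimal) → 2×16 = 32 (decimal)
Compute 44 × 32 = 1408
1408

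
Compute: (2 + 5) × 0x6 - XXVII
Convert 0x6 (hexadecimal) → 6 (decimal)
Convert XXVII (Roman numeral) → 10 + 10 + 5 + 1 + 1 = 27 (decimal)
Expression in decimal: (2 + 5) × 6 - 27
Parentheses first: 2 + 5 = 7
Multiply: 7 × 6 = 42
Subtract: 42 - 27 = 15
15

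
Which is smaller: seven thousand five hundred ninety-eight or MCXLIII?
Convert seven thousand five hundred ninety-eight (English words) → 7×1000 + 5×100 + 98 = 7598 (decimal)
Convert MCXLIII (Roman numeral) → 1000 + 100 + 40 + 1 + 1 + 1 = 1143 (decimal)
Compare 7598 vs 1143: smaller = 1143
1143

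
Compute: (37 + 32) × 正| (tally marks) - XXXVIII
Convert 正| (tally marks) → 5 + 1 = 6 (decimal)
Convert XXXVIII (Roman numeral) → 10 + 10 + 10 + 5 + 1 + 1 + 1 = 38 (decimal)
Expression in decimal: (37 + 32) × 6 - 38
Parentheses first: 37 + 32 = 69
Multiply: 69 × 6 = 414
Subtract: 414 - 38 = 376
376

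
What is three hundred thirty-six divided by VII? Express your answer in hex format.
Convert three hundred thirty-six (English words) → 3×100 + 36 = 336 (decimal)
Convert VII (Roman numeral) → 5 + 1 + 1 = 7 (decimal)
Compute 336 ÷ 7 = 48
Convert 48 (decimal) → 48 = 3×16 → 0x30 (hexadecimal)
0x30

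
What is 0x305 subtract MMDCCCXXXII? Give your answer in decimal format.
Convert 0x305 (hexadecimal) → 3×256 + 5 = 773 (decimal)
Convert MMDCCCXXXII (Roman numeral) → 1000 + 1000 + 500 + 100 + 100 + 100 + 10 + 10 + 10 + 1 + 1 = 2832 (decimal)
Compute 773 - 2832 = -2059
-2059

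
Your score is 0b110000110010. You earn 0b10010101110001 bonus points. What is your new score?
Convert 0b110000110010 (binary) → 2048 + 1024 + 32 + 16 + 2 = 3122 (decimal)
Convert 0b10010101110001 (binary) → 8192 + 1024 + 256 + 64 + 32 + 16 + 1 = 9585 (decimal)
Compute 3122 + 9585 = 12707
12707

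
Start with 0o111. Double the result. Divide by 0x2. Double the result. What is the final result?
Convert 0o111 (octal) → 1×64 + 1×8 + 1 = 73 (decimal)
Start: 73
73 × 2 = 146
Convert 0x2 (hexadecimal) → 2 (decimal)
146 ÷ 2 = 73
73 × 2 = 146
146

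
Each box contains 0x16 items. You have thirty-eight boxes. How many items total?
Convert 0x16 (hexadecimal) → 1×16 + 6 = 22 (decimal)
Convert thirty-eight (English words) → 38 (decimal)
Compute 22 × 38 = 836
836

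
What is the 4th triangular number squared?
The 4th triangular number = 4×5/2 = 10
Compute 10² = 10 × 10 = 100
100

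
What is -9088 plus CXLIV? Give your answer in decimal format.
Convert CXLIV (Roman numeral) → 100 + 40 + 4 = 144 (decimal)
Compute -9088 + 144 = -8944
-8944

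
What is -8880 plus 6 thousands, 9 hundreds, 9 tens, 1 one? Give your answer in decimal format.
Convert 6 thousands, 9 hundreds, 9 tens, 1 one (place-value notation) → 6×1000 + 9×100 + 9×10 + 1 = 6991 (decimal)
Compute -8880 + 6991 = -1889
-1889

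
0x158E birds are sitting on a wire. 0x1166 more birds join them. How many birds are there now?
Convert 0x158E (hexadecimal) → 1×4096 + 5×256 + 8×16 + 14 = 5518 (decimal)
Convert 0x1166 (hexadecimal) → 1×4096 + 1×256 + 6×16 + 6 = 4454 (decimal)
Compute 5518 + 4454 = 9972
9972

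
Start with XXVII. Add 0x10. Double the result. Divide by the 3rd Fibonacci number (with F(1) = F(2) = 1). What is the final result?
Convert XXVII (Roman numeral) → 10 + 10 + 5 + 1 + 1 = 27 (decimal)
Start: 27
Convert 0x10 (hexadecimal) → 1×16 = 16 (decimal)
27 + 16 = 43
43 × 2 = 86
Convert the 3rd Fibonacci number (with F(1) = F(2) = 1) (Fibonacci index) → 1, 1, 2 → 2 (decimal)
86 ÷ 2 = 43
43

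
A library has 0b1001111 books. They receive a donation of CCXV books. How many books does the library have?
Convert 0b1001111 (binary) → 64 + 8 + 4 + 2 + 1 = 79 (decimal)
Convert CCXV (Roman numeral) → 100 + 100 + 10 + 5 = 215 (decimal)
Compute 79 + 215 = 294
294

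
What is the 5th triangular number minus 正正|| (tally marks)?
The 5th triangular number = 5×6/2 = 15
Convert 正正|| (tally marks) → 5 + 5 + 2 = 12 (decimal)
Compute 15 - 12 = 3
3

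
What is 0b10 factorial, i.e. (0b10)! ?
Convert 0b10 (binary) → 2 (decimal)
Compute 2! = 2
2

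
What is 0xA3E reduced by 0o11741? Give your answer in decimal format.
Convert 0xA3E (hexadecimal) → 10×256 + 3×16 + 14 = 2622 (decimal)
Convert 0o11741 (octal) → 1×4096 + 1×512 + 7×64 + 4×8 + 1 = 5089 (decimal)
Compute 2622 - 5089 = -2467
-2467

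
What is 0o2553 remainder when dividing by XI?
Convert 0o2553 (octal) → 2×512 + 5×64 + 5×8 + 3 = 1387 (decimal)
Convert XI (Roman numeral) → 10 + 1 = 11 (decimal)
Compute 1387 mod 11 = 1
1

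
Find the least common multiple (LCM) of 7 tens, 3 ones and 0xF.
Convert 7 tens, 3 ones (place-value notation) → 7×10 + 3 = 73 (decimal)
Convert 0xF (hexadecimal) → 15 (decimal)
Compute lcm(73, 15) = 1095
1095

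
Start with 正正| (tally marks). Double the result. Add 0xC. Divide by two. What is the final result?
Convert 正正| (tally marks) → 5 + 5 + 1 = 11 (decimal)
Start: 11
11 × 2 = 22
Convert 0xC (hexadecimal) → 12 (decimal)
22 + 12 = 34
Convert two (English words) → 2 (decimal)
34 ÷ 2 = 17
17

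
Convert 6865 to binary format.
Convert 6865 (decimal) → 6865 = 4096 + 2048 + 512 + 128 + 64 + 16 + 1 → 0b1101011010001 (binary)
0b1101011010001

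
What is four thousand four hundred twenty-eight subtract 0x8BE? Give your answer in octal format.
Convert four thousand four hundred twenty-eight (English words) → 4×1000 + 4×100 + 28 = 4428 (decimal)
Convert 0x8BE (hexadecimal) → 8×256 + 11×16 + 14 = 2238 (decimal)
Compute 4428 - 2238 = 2190
Convert 2190 (decimal) → 2190 = 4×512 + 2×64 + 1×8 + 6 → 0o4216 (octal)
0o4216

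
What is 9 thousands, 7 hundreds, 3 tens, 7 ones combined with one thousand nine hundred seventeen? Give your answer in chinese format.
Convert 9 thousands, 7 hundreds, 3 tens, 7 ones (place-value notation) → 9×1000 + 7×100 + 3×10 + 7 = 9737 (decimal)
Convert one thousand nine hundred seventeen (English words) → 1×1000 + 9×100 + 17 = 1917 (decimal)
Compute 9737 + 1917 = 11654
Convert 11654 (decimal) → 11654 = 1×10000 + 1×1000 + 6×100 + 5×10 + 4 → 一万一千六百五十四 (Chinese numeral)
一万一千六百五十四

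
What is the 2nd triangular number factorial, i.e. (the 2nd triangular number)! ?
Convert the 2nd triangular number (triangular index) → 2×3/2 = 3 (decimal)
Compute 3! = 6
6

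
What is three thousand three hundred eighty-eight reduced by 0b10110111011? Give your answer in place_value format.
Convert three thousand three hundred eighty-eight (English words) → 3×1000 + 3×100 + 88 = 3388 (decimal)
Convert 0b10110111011 (binary) → 1024 + 256 + 128 + 32 + 16 + 8 + 2 + 1 = 1467 (decimal)
Compute 3388 - 1467 = 1921
Convert 1921 (decimal) → 1921 = 1×1000 + 9×100 + 2×10 + 1 → 1 thousand, 9 hundreds, 2 tens, 1 one (place-value notation)
1 thousand, 9 hundreds, 2 tens, 1 one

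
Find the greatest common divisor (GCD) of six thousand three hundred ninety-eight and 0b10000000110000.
Convert six thousand three hundred ninety-eight (English words) → 6×1000 + 3×100 + 98 = 6398 (decimal)
Convert 0b10000000110000 (binary) → 8192 + 32 + 16 = 8240 (decimal)
Compute gcd(6398, 8240) = 2
2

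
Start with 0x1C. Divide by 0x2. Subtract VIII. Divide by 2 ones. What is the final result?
Convert 0x1C (hexadecimal) → 1×16 + 12 = 28 (decimal)
Start: 28
Convert 0x2 (hexadecimal) → 2 (decimal)
28 ÷ 2 = 14
Convert VIII (Roman numeral) → 5 + 1 + 1 + 1 = 8 (decimal)
14 - 8 = 6
Convert 2 ones (place-value notation) → 2 (decimal)
6 ÷ 2 = 3
3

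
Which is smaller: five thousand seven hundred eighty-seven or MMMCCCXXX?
Convert five thousand seven hundred eighty-seven (English words) → 5×1000 + 7×100 + 87 = 5787 (decimal)
Convert MMMCCCXXX (Roman numeral) → 1000 + 1000 + 1000 + 100 + 100 + 100 + 10 + 10 + 10 = 3330 (decimal)
Compare 5787 vs 3330: smaller = 3330
3330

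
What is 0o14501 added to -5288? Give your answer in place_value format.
Convert 0o14501 (octal) → 1×4096 + 4×512 + 5×64 + 1 = 6465 (decimal)
Compute 6465 + -5288 = 1177
Convert 1177 (decimal) → 1177 = 1×1000 + 1×100 + 7×10 + 7 → 1 thousand, 1 hundred, 7 tens, 7 ones (place-value notation)
1 thousand, 1 hundred, 7 tens, 7 ones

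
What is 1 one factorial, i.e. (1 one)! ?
Convert 1 one (place-value notation) → 1 (decimal)
Compute 1! = 1
1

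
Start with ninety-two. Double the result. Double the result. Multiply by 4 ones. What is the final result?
Convert ninety-two (English words) → 92 (decimal)
Start: 92
92 × 2 = 184
184 × 2 = 368
Convert 4 ones (place-value notation) → 4 (decimal)
368 × 4 = 1472
1472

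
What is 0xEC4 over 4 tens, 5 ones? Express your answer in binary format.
Convert 0xEC4 (hexadecimal) → 14×256 + 12×16 + 4 = 3780 (decimal)
Convert 4 tens, 5 ones (place-value notation) → 4×10 + 5 = 45 (decimal)
Compute 3780 ÷ 45 = 84
Convert 84 (decimal) → 84 = 64 + 16 + 4 → 0b1010100 (binary)
0b1010100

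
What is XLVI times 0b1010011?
Convert XLVI (Roman numeral) → 40 + 5 + 1 = 46 (decimal)
Convert 0b1010011 (binary) → 64 + 16 + 2 + 1 = 83 (decimal)
Compute 46 × 83 = 3818
3818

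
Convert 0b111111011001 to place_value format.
Convert 0b111111011001 (binary) → 2048 + 1024 + 512 + 256 + 128 + 64 + 16 + 8 + 1 = 4057 (decimal)
Convert 4057 (decimal) → 4057 = 4×1000 + 5×10 + 7 → 4 thousands, 5 tens, 7 ones (place-value notation)
4 thousands, 5 tens, 7 ones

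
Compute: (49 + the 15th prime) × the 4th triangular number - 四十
Convert the 15th prime (prime index) → 47 (decimal)
Convert the 4th triangular number (triangular index) → 4×5/2 = 10 (decimal)
Convert 四十 (Chinese numeral) → 4×10 = 40 (decimal)
Expression in decimal: (49 + 47) × 10 - 40
Parentheses first: 49 + 47 = 96
Multiply: 96 × 10 = 960
Subtract: 960 - 40 = 920
920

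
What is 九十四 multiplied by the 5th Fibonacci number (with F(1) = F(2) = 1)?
Convert 九十四 (Chinese numeral) → 9×10 + 4 = 94 (decimal)
Convert the 5th Fibonacci number (with F(1) = F(2) = 1) (Fibonacci index) → 1, 1, 2, 3, 5 → 5 (decimal)
Compute 94 × 5 = 470
470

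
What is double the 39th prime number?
The 39th prime number = 167
Compute 167 × 2 = 334
334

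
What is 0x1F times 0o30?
Convert 0x1F (hexadecimal) → 1×16 + 15 = 31 (decimal)
Convert 0o30 (octal) → 3×8 = 24 (decimal)
Compute 31 × 24 = 744
744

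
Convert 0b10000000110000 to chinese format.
Convert 0b10000000110000 (binary) → 8192 + 32 + 16 = 8240 (decimal)
Convert 8240 (decimal) → 8240 = 8×1000 + 2×100 + 4×10 → 八千二百四十 (Chinese numeral)
八千二百四十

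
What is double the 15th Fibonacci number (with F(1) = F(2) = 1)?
The 15th Fibonacci number (with F(1) = F(2) = 1): 1, 1, 2, 3, 5, 8, 13, 21, 34, 55, 89, 144, 233, 377, 610 → 610
Compute 610 × 2 = 1220
1220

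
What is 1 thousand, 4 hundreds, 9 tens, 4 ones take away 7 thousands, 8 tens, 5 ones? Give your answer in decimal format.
Convert 1 thousand, 4 hundreds, 9 tens, 4 ones (place-value notation) → 1×1000 + 4×100 + 9×10 + 4 = 1494 (decimal)
Convert 7 thousands, 8 tens, 5 ones (place-value notation) → 7×1000 + 8×10 + 5 = 7085 (decimal)
Compute 1494 - 7085 = -5591
-5591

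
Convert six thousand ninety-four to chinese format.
Convert six thousand ninety-four (English words) → 6×1000 + 94 = 6094 (decimal)
Convert 6094 (decimal) → 6094 = 6×1000 + 9×10 + 4 → 六千零九十四 (Chinese numeral)
六千零九十四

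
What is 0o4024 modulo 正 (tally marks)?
Convert 0o4024 (octal) → 4×512 + 2×8 + 4 = 2068 (decimal)
Convert 正 (tally marks) → 5 (decimal)
Compute 2068 mod 5 = 3
3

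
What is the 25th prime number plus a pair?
The 25th prime number = 97
Convert a pair (colloquial) → 2 (decimal)
Compute 97 + 2 = 99
99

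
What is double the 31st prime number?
The 31st prime number = 127
Compute 127 × 2 = 254
254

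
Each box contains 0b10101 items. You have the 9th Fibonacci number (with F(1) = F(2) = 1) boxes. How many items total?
Convert 0b10101 (binary) → 16 + 4 + 1 = 21 (decimal)
Convert the 9th Fibonacci number (with F(1) = F(2) = 1) (Fibonacci index) → 1, 1, 2, 3, 5, 8, 13, 21, 34 → 34 (decimal)
Compute 21 × 34 = 714
714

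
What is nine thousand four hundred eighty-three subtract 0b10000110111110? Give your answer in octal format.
Convert nine thousand four hundred eighty-three (English words) → 9×1000 + 4×100 + 83 = 9483 (decimal)
Convert 0b10000110111110 (binary) → 8192 + 256 + 128 + 32 + 16 + 8 + 4 + 2 = 8638 (decimal)
Compute 9483 - 8638 = 845
Convert 845 (decimal) → 845 = 1×512 + 5×64 + 1×8 + 5 → 0o1515 (octal)
0o1515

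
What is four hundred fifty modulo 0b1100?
Convert four hundred fifty (English words) → 4×100 + 50 = 450 (decimal)
Convert 0b1100 (binary) → 8 + 4 = 12 (decimal)
Compute 450 mod 12 = 6
6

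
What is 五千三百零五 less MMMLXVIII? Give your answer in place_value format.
Convert 五千三百零五 (Chinese numeral) → 5×1000 + 3×100 + 5 = 5305 (decimal)
Convert MMMLXVIII (Roman numeral) → 1000 + 1000 + 1000 + 50 + 10 + 5 + 1 + 1 + 1 = 3068 (decimal)
Compute 5305 - 3068 = 2237
Convert 2237 (decimal) → 2237 = 2×1000 + 2×100 + 3×10 + 7 → 2 thousands, 2 hundreds, 3 tens, 7 ones (place-value notation)
2 thousands, 2 hundreds, 3 tens, 7 ones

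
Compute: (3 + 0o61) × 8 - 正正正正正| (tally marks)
Convert 0o61 (octal) → 6×8 + 1 = 49 (decimal)
Convert 正正正正正| (tally marks) → 5 + 5 + 5 + 5 + 5 + 1 = 26 (decimal)
Expression in decimal: (3 + 49) × 8 - 26
Parentheses first: 3 + 49 = 52
Multiply: 52 × 8 = 416
Subtract: 416 - 26 = 390
390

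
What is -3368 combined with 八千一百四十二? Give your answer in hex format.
Convert 八千一百四十二 (Chinese numeral) → 8×1000 + 1×100 + 4×10 + 2 = 8142 (decimal)
Compute -3368 + 8142 = 4774
Convert 4774 (decimal) → 4774 = 1×4096 + 2×256 + 10×16 + 6 → 0x12A6 (hexadecimal)
0x12A6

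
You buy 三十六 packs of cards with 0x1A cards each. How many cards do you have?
Convert 0x1A (hexadecimal) → 1×16 + 10 = 26 (decimal)
Convert 三十六 (Chinese numeral) → 3×10 + 6 = 36 (decimal)
Compute 26 × 36 = 936
936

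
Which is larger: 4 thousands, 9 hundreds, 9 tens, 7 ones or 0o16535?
Convert 4 thousands, 9 hundreds, 9 tens, 7 ones (place-value notation) → 4×1000 + 9×100 + 9×10 + 7 = 4997 (decimal)
Convert 0o16535 (octal) → 1×4096 + 6×512 + 5×64 + 3×8 + 5 = 7517 (decimal)
Compare 4997 vs 7517: larger = 7517
7517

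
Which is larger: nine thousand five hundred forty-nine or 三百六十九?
Convert nine thousand five hundred forty-nine (English words) → 9×1000 + 5×100 + 49 = 9549 (decimal)
Convert 三百六十九 (Chinese numeral) → 3×100 + 6×10 + 9 = 369 (decimal)
Compare 9549 vs 369: larger = 9549
9549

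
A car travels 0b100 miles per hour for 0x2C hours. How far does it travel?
Convert 0b100 (binary) → 4 (decimal)
Convert 0x2C (hexadecimal) → 2×16 + 12 = 44 (decimal)
Compute 4 × 44 = 176
176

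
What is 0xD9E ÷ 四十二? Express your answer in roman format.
Convert 0xD9E (hexadecimal) → 13×256 + 9×16 + 14 = 3486 (decimal)
Convert 四十二 (Chinese numeral) → 4×10 + 2 = 42 (decimal)
Compute 3486 ÷ 42 = 83
Convert 83 (decimal) → 83 = 50 + 10 + 10 + 10 + 1 + 1 + 1 → LXXXIII (Roman numeral)
LXXXIII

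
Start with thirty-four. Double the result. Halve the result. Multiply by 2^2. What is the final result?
Convert thirty-four (English words) → 34 (decimal)
Start: 34
34 × 2 = 68
68 ÷ 2 = 34
Convert 2^2 (power) → 4 (decimal)
34 × 4 = 136
136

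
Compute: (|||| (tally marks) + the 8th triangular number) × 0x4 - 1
Convert |||| (tally marks) → 4 (decimal)
Convert the 8th triangular number (triangular index) → 8×9/2 = 36 (decimal)
Convert 0x4 (hexadecimal) → 4 (decimal)
Expression in decimal: (4 + 36) × 4 - 1
Parentheses first: 4 + 36 = 40
Multiply: 40 × 4 = 160
Subtract: 160 - 1 = 159
159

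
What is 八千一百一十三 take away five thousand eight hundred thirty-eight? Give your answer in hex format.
Convert 八千一百一十三 (Chinese numeral) → 8×1000 + 1×100 + 1×10 + 3 = 8113 (decimal)
Convert five thousand eight hundred thirty-eight (English words) → 5×1000 + 8×100 + 38 = 5838 (decimal)
Compute 8113 - 5838 = 2275
Convert 2275 (decimal) → 2275 = 8×256 + 14×16 + 3 → 0x8E3 (hexadecimal)
0x8E3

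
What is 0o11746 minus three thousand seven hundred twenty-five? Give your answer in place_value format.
Convert 0o11746 (octal) → 1×4096 + 1×512 + 7×64 + 4×8 + 6 = 5094 (decimal)
Convert three thousand seven hundred twenty-five (English words) → 3×1000 + 7×100 + 25 = 3725 (decimal)
Compute 5094 - 3725 = 1369
Convert 1369 (decimal) → 1369 = 1×1000 + 3×100 + 6×10 + 9 → 1 thousand, 3 hundreds, 6 tens, 9 ones (place-value notation)
1 thousand, 3 hundreds, 6 tens, 9 ones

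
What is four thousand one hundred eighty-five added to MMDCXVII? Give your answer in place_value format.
Convert four thousand one hundred eighty-five (English words) → 4×1000 + 1×100 + 85 = 4185 (decimal)
Convert MMDCXVII (Roman numeral) → 1000 + 1000 + 500 + 100 + 10 + 5 + 1 + 1 = 2617 (decimal)
Compute 4185 + 2617 = 6802
Convert 6802 (decimal) → 6802 = 6×1000 + 8×100 + 2 → 6 thousands, 8 hundreds, 2 ones (place-value notation)
6 thousands, 8 hundreds, 2 ones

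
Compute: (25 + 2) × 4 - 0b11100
Convert 0b11100 (binary) → 16 + 8 + 4 = 28 (decimal)
Expression in decimal: (25 + 2) × 4 - 28
Parentheses first: 25 + 2 = 27
Multiply: 27 × 4 = 108
Subtract: 108 - 28 = 80
80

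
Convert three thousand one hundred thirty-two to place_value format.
Convert three thousand one hundred thirty-two (English words) → 3×1000 + 1×100 + 32 = 3132 (decimal)
Convert 3132 (decimal) → 3132 = 3×1000 + 1×100 + 3×10 + 2 → 3 thousands, 1 hundred, 3 tens, 2 ones (place-value notation)
3 thousands, 1 hundred, 3 tens, 2 ones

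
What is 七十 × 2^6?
Convert 七十 (Chinese numeral) → 7×10 = 70 (decimal)
Convert 2^6 (power) → 64 (decimal)
Compute 70 × 64 = 4480
4480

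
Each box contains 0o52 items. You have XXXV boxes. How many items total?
Convert 0o52 (octal) → 5×8 + 2 = 42 (decimal)
Convert XXXV (Roman numeral) → 10 + 10 + 10 + 5 = 35 (decimal)
Compute 42 × 35 = 1470
1470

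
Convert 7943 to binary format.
Convert 7943 (decimal) → 7943 = 4096 + 2048 + 1024 + 512 + 256 + 4 + 2 + 1 → 0b1111100000111 (binary)
0b1111100000111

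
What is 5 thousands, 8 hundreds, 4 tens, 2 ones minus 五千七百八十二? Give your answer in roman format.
Convert 5 thousands, 8 hundreds, 4 tens, 2 ones (place-value notation) → 5×1000 + 8×100 + 4×10 + 2 = 5842 (decimal)
Convert 五千七百八十二 (Chinese numeral) → 5×1000 + 7×100 + 8×10 + 2 = 5782 (decimal)
Compute 5842 - 5782 = 60
Convert 60 (decimal) → 60 = 50 + 10 → LX (Roman numeral)
LX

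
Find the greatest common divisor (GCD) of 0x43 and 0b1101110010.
Convert 0x43 (hexadecimal) → 4×16 + 3 = 67 (decimal)
Convert 0b1101110010 (binary) → 512 + 256 + 64 + 32 + 16 + 2 = 882 (decimal)
Compute gcd(67, 882) = 1
1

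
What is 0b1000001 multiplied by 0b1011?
Convert 0b1000001 (binary) → 64 + 1 = 65 (decimal)
Convert 0b1011 (binary) → 8 + 2 + 1 = 11 (decimal)
Compute 65 × 11 = 715
715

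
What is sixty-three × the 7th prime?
Convert sixty-three (English words) → 63 (decimal)
Convert the 7th prime (prime index) → 17 (decimal)
Compute 63 × 17 = 1071
1071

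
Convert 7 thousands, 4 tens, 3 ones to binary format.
Convert 7 thousands, 4 tens, 3 ones (place-value notation) → 7×1000 + 4×10 + 3 = 7043 (decimal)
Convert 7043 (decimal) → 7043 = 4096 + 2048 + 512 + 256 + 128 + 2 + 1 → 0b1101110000011 (binary)
0b1101110000011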